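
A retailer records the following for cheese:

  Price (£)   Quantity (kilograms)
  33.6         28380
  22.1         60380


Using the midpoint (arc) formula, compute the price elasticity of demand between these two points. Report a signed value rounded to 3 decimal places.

%ΔQ = (60380 − 28380) / [(28380 + 60380)/2] = 32000/44380 = 0.721045…
%ΔP = (22.1 − 33.6) / [(33.6 + 22.1)/2] = -11.5/27.85 = -0.412926…
Arc Ed = %ΔQ / %ΔP = (32000/44380) / (-11.5/27.85) = -1.74618…

-1.746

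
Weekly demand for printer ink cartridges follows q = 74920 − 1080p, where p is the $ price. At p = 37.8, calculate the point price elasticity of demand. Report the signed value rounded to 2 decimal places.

-1.20

dq/dp = −1080. At p = 37.8, q = 74920 − 1080(37.8) = 34096.
Ed = (dq/dp)·(p/q) = −1080 × (37.8/34096) = -1.1973…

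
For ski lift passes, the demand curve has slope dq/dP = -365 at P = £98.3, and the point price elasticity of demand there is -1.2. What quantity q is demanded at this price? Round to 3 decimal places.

29899.583

Ed = (dq/dP)·(P/q) ⇒ q = (dq/dP)·P/Ed = (-365)·98.3/(-1.2) = 29899.58333…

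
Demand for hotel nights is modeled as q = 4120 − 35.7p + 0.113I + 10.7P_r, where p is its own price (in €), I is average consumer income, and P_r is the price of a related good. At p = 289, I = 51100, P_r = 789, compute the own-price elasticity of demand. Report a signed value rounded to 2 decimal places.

At the given values, q = 4120 − 35.7(289) + 0.113(51100) + 10.7(789) = 8019.3.
∂q/∂p = −35.7.
E = (-35.7) × (289/8019.3) = -1.2865…

-1.29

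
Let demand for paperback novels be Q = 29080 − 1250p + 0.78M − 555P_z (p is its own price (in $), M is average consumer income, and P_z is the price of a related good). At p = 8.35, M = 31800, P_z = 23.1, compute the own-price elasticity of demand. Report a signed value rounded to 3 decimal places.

At the given values, Q = 29080 − 1250(8.35) + 0.78(31800) − 555(23.1) = 30626.
∂Q/∂p = −1250.
E = (-1250) × (8.35/30626) = -0.34080…

-0.341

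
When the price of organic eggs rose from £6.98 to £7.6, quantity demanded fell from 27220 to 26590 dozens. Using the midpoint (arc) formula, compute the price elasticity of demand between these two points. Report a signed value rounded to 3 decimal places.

%ΔQ = (26590 − 27220) / [(27220 + 26590)/2] = -630/26905 = -0.023415…
%ΔP = (7.6 − 6.98) / [(6.98 + 7.6)/2] = 0.62/7.29 = 0.085048…
Arc Ed = %ΔQ / %ΔP = (-630/26905) / (0.62/7.29) = -0.27532…

-0.275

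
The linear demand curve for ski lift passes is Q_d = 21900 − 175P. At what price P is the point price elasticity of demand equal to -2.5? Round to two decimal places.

89.39

Ed = −175P/(21900 − 175P). Set this equal to -2.5:
175P = 2.5·(21900 − 175P) ⇒ 175P(1 + 2.5) = 2.5·21900
P = 2.5·21900 / (175·3.5) = 89.3877…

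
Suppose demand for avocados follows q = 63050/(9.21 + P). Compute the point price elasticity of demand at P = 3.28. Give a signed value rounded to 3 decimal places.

dq/dP = −63050/(9.21 + P)² = -404.166. At P = 3.28, q = 5048.04.
Ed = (dq/dP)·(P/q) = (-404.166) × (3.28/5048.04) = -0.26261…

-0.263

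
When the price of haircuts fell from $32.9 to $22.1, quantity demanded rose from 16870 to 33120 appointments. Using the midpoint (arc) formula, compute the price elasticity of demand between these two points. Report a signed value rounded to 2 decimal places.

-1.66

%ΔQ = (33120 − 16870) / [(16870 + 33120)/2] = 16250/24995 = 0.650130…
%ΔP = (22.1 − 32.9) / [(32.9 + 22.1)/2] = -10.8/27.5 = -0.392727…
Arc Ed = %ΔQ / %ΔP = (16250/24995) / (-10.8/27.5) = -1.6554…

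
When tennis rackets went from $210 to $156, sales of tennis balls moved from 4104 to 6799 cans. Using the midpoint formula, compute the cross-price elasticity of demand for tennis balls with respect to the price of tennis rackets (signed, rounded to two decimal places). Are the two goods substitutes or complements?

-1.68; complements

%ΔQ_{tennis balls} = (6799 − 4104)/avg = 2695/5451.5 = 0.494359…
%ΔP_{tennis rackets} = (156 − 210)/avg = -54/183 = -0.295081…
E_cross = (2695/5451.5) / (-54/183) = -1.6753…
E_cross < 0 ⇒ the goods are complements.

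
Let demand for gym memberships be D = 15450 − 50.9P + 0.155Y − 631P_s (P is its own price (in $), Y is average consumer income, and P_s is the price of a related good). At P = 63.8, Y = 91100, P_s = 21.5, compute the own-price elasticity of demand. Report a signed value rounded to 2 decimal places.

-0.25

At the given values, D = 15450 − 50.9(63.8) + 0.155(91100) − 631(21.5) = 12756.58.
∂D/∂P = −50.9.
E = (-50.9) × (63.8/12756.58) = -0.2545…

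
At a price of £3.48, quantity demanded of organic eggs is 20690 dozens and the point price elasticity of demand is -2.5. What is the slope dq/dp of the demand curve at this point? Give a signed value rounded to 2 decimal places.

-14863.51

Ed = (dq/dp)·(p/q) ⇒ dq/dp = Ed·q/p = (-2.5)·20690/3.48 = -14863.5057…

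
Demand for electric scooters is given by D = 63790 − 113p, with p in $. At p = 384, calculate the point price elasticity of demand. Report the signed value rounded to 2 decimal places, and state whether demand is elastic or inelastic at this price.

dD/dp = −113. At p = 384, D = 63790 − 113(384) = 20398.
Ed = (dD/dp)·(p/D) = −113 × (384/20398) = -2.1272…
|Ed| = 2.13 > 1, so demand is elastic.

-2.13; elastic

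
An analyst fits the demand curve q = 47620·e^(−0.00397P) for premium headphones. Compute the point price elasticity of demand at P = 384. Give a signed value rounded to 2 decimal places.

dq/dP = −0.00397·q = -41.163. At P = 384, q = 10368.5.
Ed = (dq/dP)·(P/q) = (-41.163) × (384/10368.5) = -1.5244…

-1.52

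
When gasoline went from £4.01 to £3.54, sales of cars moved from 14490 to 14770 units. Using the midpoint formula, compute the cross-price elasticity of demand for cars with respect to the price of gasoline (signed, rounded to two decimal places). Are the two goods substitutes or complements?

-0.15; complements

%ΔQ_{cars} = (14770 − 14490)/avg = 280/14630 = 0.019138…
%ΔP_{gasoline} = (3.54 − 4.01)/avg = -0.47/3.775 = -0.124503…
E_cross = (280/14630) / (-0.47/3.775) = -0.1537…
E_cross < 0 ⇒ the goods are complements.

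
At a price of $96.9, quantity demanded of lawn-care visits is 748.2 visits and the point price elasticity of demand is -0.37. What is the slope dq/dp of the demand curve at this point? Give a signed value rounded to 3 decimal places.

-2.857

Ed = (dq/dp)·(p/q) ⇒ dq/dp = Ed·q/p = (-0.37)·748.2/96.9 = -2.85690…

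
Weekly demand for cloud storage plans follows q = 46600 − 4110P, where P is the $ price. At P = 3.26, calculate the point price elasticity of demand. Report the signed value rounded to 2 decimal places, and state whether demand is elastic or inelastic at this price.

-0.40; inelastic

dq/dP = −4110. At P = 3.26, q = 46600 − 4110(3.26) = 33201.4.
Ed = (dq/dP)·(P/q) = −4110 × (3.26/33201.4) = -0.4035…
|Ed| = 0.40 < 1, so demand is inelastic.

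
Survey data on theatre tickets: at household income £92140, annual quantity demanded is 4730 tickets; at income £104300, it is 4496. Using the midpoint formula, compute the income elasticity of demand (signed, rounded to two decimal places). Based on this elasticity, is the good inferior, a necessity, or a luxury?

%ΔQ = (4496 − 4730)/[( 4730 + 4496)/2] = -234/4613 = -0.050726…
%ΔIncome = (104300 − 92140)/[( 92140 + 104300)/2] = 12160/98220 = 0.123803…
E_income = (-234/4613) / (12160/98220) = -0.4097…
E_income < 0 ⇒ inferior good.

-0.41; inferior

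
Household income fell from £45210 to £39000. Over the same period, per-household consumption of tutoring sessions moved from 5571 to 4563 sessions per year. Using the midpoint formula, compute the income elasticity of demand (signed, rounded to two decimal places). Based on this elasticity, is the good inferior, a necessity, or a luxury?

%ΔQ = (4563 − 5571)/[( 5571 + 4563)/2] = -1008/5067 = -0.198934…
%ΔIncome = (39000 − 45210)/[( 45210 + 39000)/2] = -6210/42105 = -0.147488…
E_income = (-1008/5067) / (-6210/42105) = 1.3488…
E_income > 1 ⇒ normal good, luxury.

1.35; luxury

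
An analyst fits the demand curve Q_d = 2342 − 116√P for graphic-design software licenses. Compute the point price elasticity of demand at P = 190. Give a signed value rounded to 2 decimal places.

-1.08

dQ_d/dP = −116/(2√P) = -4.20776. At P = 190, Q_d = 743.05.
Ed = (dQ_d/dP)·(P/Q_d) = (-4.20776) × (190/743.05) = -1.0759…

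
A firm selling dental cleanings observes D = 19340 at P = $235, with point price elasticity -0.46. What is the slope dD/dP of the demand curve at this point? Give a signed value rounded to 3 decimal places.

-37.857

Ed = (dD/dP)·(P/D) ⇒ dD/dP = Ed·D/P = (-0.46)·19340/235 = -37.85702…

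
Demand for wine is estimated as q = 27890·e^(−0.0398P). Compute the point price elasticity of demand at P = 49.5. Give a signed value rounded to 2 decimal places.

dq/dP = −0.0398·q = -154.785. At P = 49.5, q = 3889.06.
Ed = (dq/dP)·(P/q) = (-154.785) × (49.5/3889.06) = -1.9701

-1.97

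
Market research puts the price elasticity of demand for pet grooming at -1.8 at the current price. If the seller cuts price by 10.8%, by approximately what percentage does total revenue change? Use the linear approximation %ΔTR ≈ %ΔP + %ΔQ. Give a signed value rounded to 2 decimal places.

%ΔQ ≈ Ed × %ΔP = (-1.8) × (-10.8%) = +19.4400%
%ΔTR ≈ %ΔP + %ΔQ = (-10.8%) + (+19.4400%) = +8.6400%

+8.64%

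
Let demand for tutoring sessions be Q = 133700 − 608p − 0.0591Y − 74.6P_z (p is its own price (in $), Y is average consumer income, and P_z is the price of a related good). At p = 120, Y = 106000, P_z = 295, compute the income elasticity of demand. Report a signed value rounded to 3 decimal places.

At the given values, Q = 133700 − 608(120) − 0.0591(106000) − 74.6(295) = 32468.4.
∂Q/∂Y = -0.0591.
E = (-0.0591) × (106000/32468.4) = -0.19294…

-0.193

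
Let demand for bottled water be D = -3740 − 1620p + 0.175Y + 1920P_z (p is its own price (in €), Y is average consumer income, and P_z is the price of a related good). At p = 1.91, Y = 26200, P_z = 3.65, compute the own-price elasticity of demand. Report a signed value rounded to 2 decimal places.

-0.65

At the given values, D = -3740 − 1620(1.91) + 0.175(26200) + 1920(3.65) = 4758.8.
∂D/∂p = −1620.
E = (-1620) × (1.91/4758.8) = -0.6502…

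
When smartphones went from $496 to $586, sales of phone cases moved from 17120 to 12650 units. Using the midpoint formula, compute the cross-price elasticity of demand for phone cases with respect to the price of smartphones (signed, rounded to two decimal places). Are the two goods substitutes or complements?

-1.81; complements

%ΔQ_{phone cases} = (12650 − 17120)/avg = -4470/14885 = -0.300302…
%ΔP_{smartphones} = (586 − 496)/avg = 90/541 = 0.166358…
E_cross = (-4470/14885) / (90/541) = -1.8051…
E_cross < 0 ⇒ the goods are complements.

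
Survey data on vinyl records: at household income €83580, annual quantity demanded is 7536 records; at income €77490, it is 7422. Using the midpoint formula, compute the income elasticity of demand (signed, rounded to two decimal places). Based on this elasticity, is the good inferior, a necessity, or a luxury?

0.20; necessity

%ΔQ = (7422 − 7536)/[( 7536 + 7422)/2] = -114/7479 = -0.015242…
%ΔIncome = (77490 − 83580)/[( 83580 + 77490)/2] = -6090/80535 = -0.075619…
E_income = (-114/7479) / (-6090/80535) = 0.2015…
0 < E_income < 1 ⇒ normal good, necessity.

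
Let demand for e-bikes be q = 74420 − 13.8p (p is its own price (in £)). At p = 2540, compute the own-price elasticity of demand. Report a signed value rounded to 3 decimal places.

At the given values, q = 74420 − 13.8(2540) = 39368.
∂q/∂p = −13.8.
E = (-13.8) × (2540/39368) = -0.89036…

-0.890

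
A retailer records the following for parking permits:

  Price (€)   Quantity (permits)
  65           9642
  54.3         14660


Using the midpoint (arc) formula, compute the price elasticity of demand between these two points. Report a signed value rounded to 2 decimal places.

-2.30

%ΔQ = (14660 − 9642) / [(9642 + 14660)/2] = 5018/12151 = 0.412970…
%ΔP = (54.3 − 65) / [(65 + 54.3)/2] = -10.7/59.65 = -0.179379…
Arc Ed = %ΔQ / %ΔP = (5018/12151) / (-10.7/59.65) = -2.3022…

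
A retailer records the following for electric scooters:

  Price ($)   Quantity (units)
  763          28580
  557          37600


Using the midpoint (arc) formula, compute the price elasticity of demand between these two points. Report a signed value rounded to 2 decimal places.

%ΔQ = (37600 − 28580) / [(28580 + 37600)/2] = 9020/33090 = 0.272589…
%ΔP = (557 − 763) / [(763 + 557)/2] = -206/660 = -0.312121…
Arc Ed = %ΔQ / %ΔP = (9020/33090) / (-206/660) = -0.8733…

-0.87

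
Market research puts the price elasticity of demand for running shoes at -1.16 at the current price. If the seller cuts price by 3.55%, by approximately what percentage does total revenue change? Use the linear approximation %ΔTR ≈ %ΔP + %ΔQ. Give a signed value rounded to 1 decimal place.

+0.6%

%ΔQ ≈ Ed × %ΔP = (-1.16) × (-3.55%) = +4.1180%
%ΔTR ≈ %ΔP + %ΔQ = (-3.55%) + (+4.1180%) = +0.5680%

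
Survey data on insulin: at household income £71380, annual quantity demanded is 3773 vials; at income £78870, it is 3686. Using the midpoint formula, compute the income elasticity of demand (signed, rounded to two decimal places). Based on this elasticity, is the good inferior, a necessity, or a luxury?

-0.23; inferior

%ΔQ = (3686 − 3773)/[( 3773 + 3686)/2] = -87/3729.5 = -0.023327…
%ΔIncome = (78870 − 71380)/[( 71380 + 78870)/2] = 7490/75125 = 0.099700…
E_income = (-87/3729.5) / (7490/75125) = -0.2339…
E_income < 0 ⇒ inferior good.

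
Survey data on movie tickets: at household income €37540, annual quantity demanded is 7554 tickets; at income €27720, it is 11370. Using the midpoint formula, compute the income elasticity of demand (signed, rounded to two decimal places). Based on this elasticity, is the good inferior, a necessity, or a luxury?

-1.34; inferior

%ΔQ = (11370 − 7554)/[( 7554 + 11370)/2] = 3816/9462 = 0.403297…
%ΔIncome = (27720 − 37540)/[( 37540 + 27720)/2] = -9820/32630 = -0.300950…
E_income = (3816/9462) / (-9820/32630) = -1.3400…
E_income < 0 ⇒ inferior good.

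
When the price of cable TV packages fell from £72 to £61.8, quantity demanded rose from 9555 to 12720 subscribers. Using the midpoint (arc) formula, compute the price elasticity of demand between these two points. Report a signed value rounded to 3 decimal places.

%ΔQ = (12720 − 9555) / [(9555 + 12720)/2] = 3165/11137.5 = 0.284175…
%ΔP = (61.8 − 72) / [(72 + 61.8)/2] = -10.2/66.9 = -0.152466…
Arc Ed = %ΔQ / %ΔP = (3165/11137.5) / (-10.2/66.9) = -1.86385…

-1.864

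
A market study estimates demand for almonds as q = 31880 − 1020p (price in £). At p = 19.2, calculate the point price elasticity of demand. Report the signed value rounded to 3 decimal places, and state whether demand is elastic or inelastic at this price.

dq/dp = −1020. At p = 19.2, q = 31880 − 1020(19.2) = 12296.
Ed = (dq/dp)·(p/q) = −1020 × (19.2/12296) = -1.59271…
|Ed| = 1.593 > 1, so demand is elastic.

-1.593; elastic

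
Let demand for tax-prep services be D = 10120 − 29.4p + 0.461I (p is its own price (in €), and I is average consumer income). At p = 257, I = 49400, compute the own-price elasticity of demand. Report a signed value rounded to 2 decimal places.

-0.30

At the given values, D = 10120 − 29.4(257) + 0.461(49400) = 25337.6.
∂D/∂p = −29.4.
E = (-29.4) × (257/25337.6) = -0.2982…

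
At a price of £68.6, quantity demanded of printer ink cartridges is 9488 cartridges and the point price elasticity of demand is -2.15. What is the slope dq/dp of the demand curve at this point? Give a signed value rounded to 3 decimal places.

Ed = (dq/dp)·(p/q) ⇒ dq/dp = Ed·q/p = (-2.15)·9488/68.6 = -297.36443…

-297.364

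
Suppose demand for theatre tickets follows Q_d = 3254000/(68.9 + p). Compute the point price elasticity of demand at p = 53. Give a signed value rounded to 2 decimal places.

dQ_d/dp = −3254000/(68.9 + p)² = -218.983. At p = 53, Q_d = 26694.
Ed = (dQ_d/dp)·(p/Q_d) = (-218.983) × (53/26694) = -0.4347…

-0.43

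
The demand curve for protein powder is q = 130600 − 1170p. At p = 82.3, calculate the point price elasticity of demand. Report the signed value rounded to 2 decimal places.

-2.81

dq/dp = −1170. At p = 82.3, q = 130600 − 1170(82.3) = 34309.
Ed = (dq/dp)·(p/q) = −1170 × (82.3/34309) = -2.8065…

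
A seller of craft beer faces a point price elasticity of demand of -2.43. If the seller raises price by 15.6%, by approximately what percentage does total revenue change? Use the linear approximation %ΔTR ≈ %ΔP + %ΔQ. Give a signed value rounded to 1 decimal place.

%ΔQ ≈ Ed × %ΔP = (-2.43) × (+15.6%) = -37.9080%
%ΔTR ≈ %ΔP + %ΔQ = (+15.6%) + (-37.9080%) = -22.3080%

-22.3%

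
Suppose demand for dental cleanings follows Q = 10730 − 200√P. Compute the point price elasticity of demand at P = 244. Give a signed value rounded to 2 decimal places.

dQ/dP = −200/(2√P) = -6.40184. At P = 244, Q = 7605.9.
Ed = (dQ/dP)·(P/Q) = (-6.40184) × (244/7605.9) = -0.2053…

-0.21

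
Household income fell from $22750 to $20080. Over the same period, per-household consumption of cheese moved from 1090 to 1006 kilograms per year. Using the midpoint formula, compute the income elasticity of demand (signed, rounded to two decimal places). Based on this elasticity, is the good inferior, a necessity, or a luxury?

%ΔQ = (1006 − 1090)/[( 1090 + 1006)/2] = -84/1048 = -0.080152…
%ΔIncome = (20080 − 22750)/[( 22750 + 20080)/2] = -2670/21415 = -0.124678…
E_income = (-84/1048) / (-2670/21415) = 0.6428…
0 < E_income < 1 ⇒ normal good, necessity.

0.64; necessity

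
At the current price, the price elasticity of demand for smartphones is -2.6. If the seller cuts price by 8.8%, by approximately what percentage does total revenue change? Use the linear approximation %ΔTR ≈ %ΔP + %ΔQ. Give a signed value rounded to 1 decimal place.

+14.1%

%ΔQ ≈ Ed × %ΔP = (-2.6) × (-8.8%) = +22.8800%
%ΔTR ≈ %ΔP + %ΔQ = (-8.8%) + (+22.8800%) = +14.0800%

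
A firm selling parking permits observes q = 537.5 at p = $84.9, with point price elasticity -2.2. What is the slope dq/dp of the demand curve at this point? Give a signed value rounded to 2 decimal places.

Ed = (dq/dp)·(p/q) ⇒ dq/dp = Ed·q/p = (-2.2)·537.5/84.9 = -13.9281…

-13.93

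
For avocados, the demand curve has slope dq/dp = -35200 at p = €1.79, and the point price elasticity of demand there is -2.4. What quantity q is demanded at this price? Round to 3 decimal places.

26253.333

Ed = (dq/dp)·(p/q) ⇒ q = (dq/dp)·p/Ed = (-35200)·1.79/(-2.4) = 26253.33333…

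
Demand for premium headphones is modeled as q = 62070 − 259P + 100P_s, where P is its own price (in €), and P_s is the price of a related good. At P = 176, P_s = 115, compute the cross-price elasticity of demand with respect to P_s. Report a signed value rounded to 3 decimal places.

0.411

At the given values, q = 62070 − 259(176) + 100(115) = 27986.
∂q/∂P_s = 100.
E = (100) × (115/27986) = 0.41091…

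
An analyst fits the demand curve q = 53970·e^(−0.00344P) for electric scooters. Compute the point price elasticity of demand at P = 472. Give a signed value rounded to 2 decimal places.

dq/dP = −0.00344·q = -36.6063. At P = 472, q = 10641.4.
Ed = (dq/dP)·(P/q) = (-36.6063) × (472/10641.4) = -1.6236…

-1.62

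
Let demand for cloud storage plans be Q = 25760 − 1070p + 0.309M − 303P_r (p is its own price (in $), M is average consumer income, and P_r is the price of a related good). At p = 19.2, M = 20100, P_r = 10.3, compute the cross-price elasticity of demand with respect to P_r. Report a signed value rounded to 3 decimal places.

-0.376

At the given values, Q = 25760 − 1070(19.2) + 0.309(20100) − 303(10.3) = 8306.
∂Q/∂P_r = -303.
E = (-303) × (10.3/8306) = -0.37574…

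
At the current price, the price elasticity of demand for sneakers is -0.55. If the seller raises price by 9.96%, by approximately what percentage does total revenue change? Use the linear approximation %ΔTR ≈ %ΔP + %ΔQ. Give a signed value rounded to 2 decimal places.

+4.48%

%ΔQ ≈ Ed × %ΔP = (-0.55) × (+9.96%) = -5.4780%
%ΔTR ≈ %ΔP + %ΔQ = (+9.96%) + (-5.4780%) = +4.4820%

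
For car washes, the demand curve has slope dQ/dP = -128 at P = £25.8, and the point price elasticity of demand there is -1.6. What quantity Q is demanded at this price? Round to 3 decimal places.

Ed = (dQ/dP)·(P/Q) ⇒ Q = (dQ/dP)·P/Ed = (-128)·25.8/(-1.6) = 2064

2064.000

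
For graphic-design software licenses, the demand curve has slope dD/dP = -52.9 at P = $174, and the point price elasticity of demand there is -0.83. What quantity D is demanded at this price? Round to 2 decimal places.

Ed = (dD/dP)·(P/D) ⇒ D = (dD/dP)·P/Ed = (-52.9)·174/(-0.83) = 11089.8795…

11089.88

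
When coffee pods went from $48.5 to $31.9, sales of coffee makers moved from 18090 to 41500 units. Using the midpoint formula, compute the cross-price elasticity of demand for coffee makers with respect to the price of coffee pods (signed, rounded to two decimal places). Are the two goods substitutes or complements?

-1.90; complements

%ΔQ_{coffee makers} = (41500 − 18090)/avg = 23410/29795 = 0.785702…
%ΔP_{coffee pods} = (31.9 − 48.5)/avg = -16.6/40.2 = -0.412935…
E_cross = (23410/29795) / (-16.6/40.2) = -1.9027…
E_cross < 0 ⇒ the goods are complements.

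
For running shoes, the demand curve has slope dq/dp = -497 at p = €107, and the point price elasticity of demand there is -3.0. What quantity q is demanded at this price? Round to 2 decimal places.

Ed = (dq/dp)·(p/q) ⇒ q = (dq/dp)·p/Ed = (-497)·107/(-3.0) = 17726.3333…

17726.33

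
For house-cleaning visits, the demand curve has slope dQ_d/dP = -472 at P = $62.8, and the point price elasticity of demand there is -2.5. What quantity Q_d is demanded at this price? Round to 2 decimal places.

11856.64

Ed = (dQ_d/dP)·(P/Q_d) ⇒ Q_d = (dQ_d/dP)·P/Ed = (-472)·62.8/(-2.5) = 11856.64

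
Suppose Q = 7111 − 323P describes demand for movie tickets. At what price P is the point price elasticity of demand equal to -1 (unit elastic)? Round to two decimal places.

11.01

Ed = −323P/(7111 − 323P). Set this equal to -1:
323P = 1·(7111 − 323P) ⇒ 323P(1 + 1) = 1·7111
P = 1·7111 / (323·2) = 11.0077…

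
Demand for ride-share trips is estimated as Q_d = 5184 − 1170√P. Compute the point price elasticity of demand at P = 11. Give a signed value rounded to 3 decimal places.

dQ_d/dP = −1170/(2√P) = -176.384. At P = 11, Q_d = 1303.55.
Ed = (dQ_d/dP)·(P/Q_d) = (-176.384) × (11/1303.55) = -1.48841…

-1.488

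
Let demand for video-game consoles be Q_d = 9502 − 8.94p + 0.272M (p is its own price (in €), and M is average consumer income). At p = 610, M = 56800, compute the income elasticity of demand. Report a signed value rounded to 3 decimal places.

At the given values, Q_d = 9502 − 8.94(610) + 0.272(56800) = 19498.2.
∂Q_d/∂M = 0.272.
E = (0.272) × (56800/19498.2) = 0.79236…

0.792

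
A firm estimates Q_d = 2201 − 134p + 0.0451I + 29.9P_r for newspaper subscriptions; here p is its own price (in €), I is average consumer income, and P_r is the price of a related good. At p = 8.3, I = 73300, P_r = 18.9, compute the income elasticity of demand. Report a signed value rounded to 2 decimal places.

At the given values, Q_d = 2201 − 134(8.3) + 0.0451(73300) + 29.9(18.9) = 4959.74.
∂Q_d/∂I = 0.0451.
E = (0.0451) × (73300/4959.74) = 0.6665…

0.67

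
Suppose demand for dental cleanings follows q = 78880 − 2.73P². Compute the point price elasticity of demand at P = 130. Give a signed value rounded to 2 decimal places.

dq/dP = −2·2.73·P = -709.8. At P = 130, q = 32743.
Ed = (dq/dP)·(P/q) = (-709.8) × (130/32743) = -2.8181…

-2.82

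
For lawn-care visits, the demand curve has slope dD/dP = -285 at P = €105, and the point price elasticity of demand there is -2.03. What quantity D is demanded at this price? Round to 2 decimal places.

14741.38

Ed = (dD/dP)·(P/D) ⇒ D = (dD/dP)·P/Ed = (-285)·105/(-2.03) = 14741.3793…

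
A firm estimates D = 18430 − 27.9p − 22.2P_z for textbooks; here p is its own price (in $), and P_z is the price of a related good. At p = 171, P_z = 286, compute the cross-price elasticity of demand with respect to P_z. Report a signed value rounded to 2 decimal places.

At the given values, D = 18430 − 27.9(171) − 22.2(286) = 7309.9.
∂D/∂P_z = -22.2.
E = (-22.2) × (286/7309.9) = -0.8685…

-0.87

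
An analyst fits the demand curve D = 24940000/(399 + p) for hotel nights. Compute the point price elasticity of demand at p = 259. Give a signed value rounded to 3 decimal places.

dD/dp = −24940000/(399 + p)² = -57.6029. At p = 259, D = 37902.7.
Ed = (dD/dp)·(p/D) = (-57.6029) × (259/37902.7) = -0.39361…

-0.394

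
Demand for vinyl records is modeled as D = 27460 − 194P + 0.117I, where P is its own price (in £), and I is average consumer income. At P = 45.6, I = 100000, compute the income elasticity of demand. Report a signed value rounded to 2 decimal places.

0.39

At the given values, D = 27460 − 194(45.6) + 0.117(100000) = 30313.6.
∂D/∂I = 0.117.
E = (0.117) × (100000/30313.6) = 0.3859…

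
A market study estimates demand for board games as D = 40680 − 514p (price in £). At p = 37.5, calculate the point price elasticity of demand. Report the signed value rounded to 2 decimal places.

-0.90

dD/dp = −514. At p = 37.5, D = 40680 − 514(37.5) = 21405.
Ed = (dD/dp)·(p/D) = −514 × (37.5/21405) = -0.9004…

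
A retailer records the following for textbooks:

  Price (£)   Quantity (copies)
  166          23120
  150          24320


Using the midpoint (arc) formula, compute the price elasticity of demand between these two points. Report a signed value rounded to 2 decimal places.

-0.50

%ΔQ = (24320 − 23120) / [(23120 + 24320)/2] = 1200/23720 = 0.050590…
%ΔP = (150 − 166) / [(166 + 150)/2] = -16/158 = -0.101265…
Arc Ed = %ΔQ / %ΔP = (1200/23720) / (-16/158) = -0.4995…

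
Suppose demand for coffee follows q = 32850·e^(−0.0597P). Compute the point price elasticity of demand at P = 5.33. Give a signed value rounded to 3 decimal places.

-0.318

dq/dP = −0.0597·q = -1426.65. At P = 5.33, q = 23896.9.
Ed = (dq/dP)·(P/q) = (-1426.65) × (5.33/23896.9) = -0.31820…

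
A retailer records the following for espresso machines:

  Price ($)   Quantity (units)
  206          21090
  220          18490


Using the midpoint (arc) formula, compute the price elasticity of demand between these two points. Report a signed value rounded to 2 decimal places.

%ΔQ = (18490 − 21090) / [(21090 + 18490)/2] = -2600/19790 = -0.131379…
%ΔP = (220 − 206) / [(206 + 220)/2] = 14/213 = 0.065727…
Arc Ed = %ΔQ / %ΔP = (-2600/19790) / (14/213) = -1.9988…

-2.00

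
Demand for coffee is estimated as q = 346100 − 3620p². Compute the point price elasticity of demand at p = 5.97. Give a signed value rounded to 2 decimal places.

dq/dp = −2·3620·p = -43222.8. At p = 5.97, q = 217079.942.
Ed = (dq/dp)·(p/q) = (-43222.8) × (5.97/217079.942) = -1.1886…

-1.19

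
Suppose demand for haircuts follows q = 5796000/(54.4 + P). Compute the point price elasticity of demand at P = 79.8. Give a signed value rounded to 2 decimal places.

dq/dP = −5796000/(54.4 + P)² = -321.828. At P = 79.8, q = 43189.3.
Ed = (dq/dP)·(P/q) = (-321.828) × (79.8/43189.3) = -0.5946…

-0.59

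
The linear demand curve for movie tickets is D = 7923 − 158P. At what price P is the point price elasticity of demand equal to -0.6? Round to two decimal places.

18.80

Ed = −158P/(7923 − 158P). Set this equal to -0.6:
158P = 0.6·(7923 − 158P) ⇒ 158P(1 + 0.6) = 0.6·7923
P = 0.6·7923 / (158·1.6) = 18.8045…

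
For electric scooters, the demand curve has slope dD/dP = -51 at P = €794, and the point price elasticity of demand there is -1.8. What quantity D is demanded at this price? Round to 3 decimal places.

Ed = (dD/dP)·(P/D) ⇒ D = (dD/dP)·P/Ed = (-51)·794/(-1.8) = 22496.66666…

22496.667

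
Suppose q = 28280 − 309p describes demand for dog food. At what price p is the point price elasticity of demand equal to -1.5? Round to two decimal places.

54.91

Ed = −309p/(28280 − 309p). Set this equal to -1.5:
309p = 1.5·(28280 − 309p) ⇒ 309p(1 + 1.5) = 1.5·28280
p = 1.5·28280 / (309·2.5) = 54.9126…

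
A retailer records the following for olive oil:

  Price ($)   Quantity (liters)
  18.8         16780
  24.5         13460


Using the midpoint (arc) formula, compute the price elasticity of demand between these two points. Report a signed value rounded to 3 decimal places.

-0.834

%ΔQ = (13460 − 16780) / [(16780 + 13460)/2] = -3320/15120 = -0.219576…
%ΔP = (24.5 − 18.8) / [(18.8 + 24.5)/2] = 5.7/21.65 = 0.263279…
Arc Ed = %ΔQ / %ΔP = (-3320/15120) / (5.7/21.65) = -0.83400…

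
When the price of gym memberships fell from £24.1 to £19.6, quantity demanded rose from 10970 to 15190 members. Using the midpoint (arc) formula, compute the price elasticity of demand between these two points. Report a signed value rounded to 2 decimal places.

%ΔQ = (15190 − 10970) / [(10970 + 15190)/2] = 4220/13080 = 0.322629…
%ΔP = (19.6 − 24.1) / [(24.1 + 19.6)/2] = -4.5/21.85 = -0.205949…
Arc Ed = %ΔQ / %ΔP = (4220/13080) / (-4.5/21.85) = -1.5665…

-1.57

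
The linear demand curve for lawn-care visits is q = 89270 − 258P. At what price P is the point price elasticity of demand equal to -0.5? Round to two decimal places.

Ed = −258P/(89270 − 258P). Set this equal to -0.5:
258P = 0.5·(89270 − 258P) ⇒ 258P(1 + 0.5) = 0.5·89270
P = 0.5·89270 / (258·1.5) = 115.3359…

115.34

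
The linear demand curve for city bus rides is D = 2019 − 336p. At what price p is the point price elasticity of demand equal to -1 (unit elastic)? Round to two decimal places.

Ed = −336p/(2019 − 336p). Set this equal to -1:
336p = 1·(2019 − 336p) ⇒ 336p(1 + 1) = 1·2019
p = 1·2019 / (336·2) = 3.0044…

3.00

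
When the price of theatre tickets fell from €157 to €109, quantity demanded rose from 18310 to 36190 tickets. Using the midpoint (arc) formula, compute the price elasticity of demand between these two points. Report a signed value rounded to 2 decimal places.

%ΔQ = (36190 − 18310) / [(18310 + 36190)/2] = 17880/27250 = 0.656146…
%ΔP = (109 − 157) / [(157 + 109)/2] = -48/133 = -0.360902…
Arc Ed = %ΔQ / %ΔP = (17880/27250) / (-48/133) = -1.8180…

-1.82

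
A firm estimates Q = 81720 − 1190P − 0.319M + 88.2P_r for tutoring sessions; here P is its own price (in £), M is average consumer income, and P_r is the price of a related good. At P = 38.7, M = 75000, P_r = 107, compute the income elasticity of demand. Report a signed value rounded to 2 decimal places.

At the given values, Q = 81720 − 1190(38.7) − 0.319(75000) + 88.2(107) = 21179.4.
∂Q/∂M = -0.319.
E = (-0.319) × (75000/21179.4) = -1.1296…

-1.13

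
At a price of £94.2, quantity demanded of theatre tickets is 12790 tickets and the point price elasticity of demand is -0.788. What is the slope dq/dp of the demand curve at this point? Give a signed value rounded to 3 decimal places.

-106.991

Ed = (dq/dp)·(p/q) ⇒ dq/dp = Ed·q/p = (-0.788)·12790/94.2 = -106.99065…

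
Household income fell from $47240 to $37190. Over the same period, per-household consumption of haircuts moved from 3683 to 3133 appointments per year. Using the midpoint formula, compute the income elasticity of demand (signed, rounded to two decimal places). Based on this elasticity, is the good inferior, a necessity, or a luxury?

%ΔQ = (3133 − 3683)/[( 3683 + 3133)/2] = -550/3408 = -0.161384…
%ΔIncome = (37190 − 47240)/[( 47240 + 37190)/2] = -10050/42215 = -0.238067…
E_income = (-550/3408) / (-10050/42215) = 0.6778…
0 < E_income < 1 ⇒ normal good, necessity.

0.68; necessity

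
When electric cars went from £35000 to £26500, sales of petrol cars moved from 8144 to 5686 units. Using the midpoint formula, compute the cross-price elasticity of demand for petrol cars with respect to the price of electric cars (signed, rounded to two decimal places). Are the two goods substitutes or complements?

%ΔQ_{petrol cars} = (5686 − 8144)/avg = -2458/6915 = -0.355459…
%ΔP_{electric cars} = (26500 − 35000)/avg = -8500/30750 = -0.276422…
E_cross = (-2458/6915) / (-8500/30750) = 1.2859…
E_cross > 0 ⇒ the goods are substitutes.

1.29; substitutes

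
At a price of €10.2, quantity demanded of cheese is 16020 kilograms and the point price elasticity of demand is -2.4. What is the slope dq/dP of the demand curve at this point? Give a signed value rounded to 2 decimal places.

Ed = (dq/dP)·(P/q) ⇒ dq/dP = Ed·q/P = (-2.4)·16020/10.2 = -3769.4117…

-3769.41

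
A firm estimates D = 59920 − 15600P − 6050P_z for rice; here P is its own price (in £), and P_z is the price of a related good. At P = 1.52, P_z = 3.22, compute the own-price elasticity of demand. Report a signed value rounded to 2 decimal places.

At the given values, D = 59920 − 15600(1.52) − 6050(3.22) = 16727.
∂D/∂P = −15600.
E = (-15600) × (1.52/16727) = -1.4175…

-1.42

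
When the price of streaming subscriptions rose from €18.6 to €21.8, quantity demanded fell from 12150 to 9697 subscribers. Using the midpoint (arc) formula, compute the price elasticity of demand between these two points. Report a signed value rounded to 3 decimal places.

%ΔQ = (9697 − 12150) / [(12150 + 9697)/2] = -2453/10923.5 = -0.224561…
%ΔP = (21.8 − 18.6) / [(18.6 + 21.8)/2] = 3.2/20.2 = 0.158415…
Arc Ed = %ΔQ / %ΔP = (-2453/10923.5) / (3.2/20.2) = -1.41754…

-1.418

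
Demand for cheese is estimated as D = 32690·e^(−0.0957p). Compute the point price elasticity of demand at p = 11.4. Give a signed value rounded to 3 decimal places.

dD/dp = −0.0957·D = -1050.8. At p = 11.4, D = 10980.2.
Ed = (dD/dp)·(p/D) = (-1050.8) × (11.4/10980.2) = -1.09098

-1.091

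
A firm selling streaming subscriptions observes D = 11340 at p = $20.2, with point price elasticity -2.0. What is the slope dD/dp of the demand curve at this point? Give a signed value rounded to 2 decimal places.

-1122.77

Ed = (dD/dp)·(p/D) ⇒ dD/dp = Ed·D/p = (-2.0)·11340/20.2 = -1122.7722…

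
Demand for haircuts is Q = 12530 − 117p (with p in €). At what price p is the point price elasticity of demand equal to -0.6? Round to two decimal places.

40.16

Ed = −117p/(12530 − 117p). Set this equal to -0.6:
117p = 0.6·(12530 − 117p) ⇒ 117p(1 + 0.6) = 0.6·12530
p = 0.6·12530 / (117·1.6) = 40.1602…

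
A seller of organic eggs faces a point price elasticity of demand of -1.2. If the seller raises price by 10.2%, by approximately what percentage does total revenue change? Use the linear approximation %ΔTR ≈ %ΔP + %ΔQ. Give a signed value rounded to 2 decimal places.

%ΔQ ≈ Ed × %ΔP = (-1.2) × (+10.2%) = -12.2400%
%ΔTR ≈ %ΔP + %ΔQ = (+10.2%) + (-12.2400%) = -2.0400%

-2.04%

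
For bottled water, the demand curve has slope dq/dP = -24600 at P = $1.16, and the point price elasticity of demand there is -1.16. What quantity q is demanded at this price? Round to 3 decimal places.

24600.000

Ed = (dq/dP)·(P/q) ⇒ q = (dq/dP)·P/Ed = (-24600)·1.16/(-1.16) = 24600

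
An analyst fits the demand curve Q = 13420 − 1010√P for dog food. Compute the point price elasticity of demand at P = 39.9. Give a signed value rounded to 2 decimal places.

-0.45

dQ/dP = −1010/(2√P) = -79.9475. At P = 39.9, Q = 7040.19.
Ed = (dQ/dP)·(P/Q) = (-79.9475) × (39.9/7040.19) = -0.4530…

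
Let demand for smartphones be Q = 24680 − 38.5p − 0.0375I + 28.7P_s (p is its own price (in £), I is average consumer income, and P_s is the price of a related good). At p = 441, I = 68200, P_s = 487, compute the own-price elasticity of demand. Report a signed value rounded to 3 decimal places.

-0.888

At the given values, Q = 24680 − 38.5(441) − 0.0375(68200) + 28.7(487) = 19120.9.
∂Q/∂p = −38.5.
E = (-38.5) × (441/19120.9) = -0.88795…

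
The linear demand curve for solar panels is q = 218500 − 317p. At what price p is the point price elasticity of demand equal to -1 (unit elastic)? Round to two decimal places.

Ed = −317p/(218500 − 317p). Set this equal to -1:
317p = 1·(218500 − 317p) ⇒ 317p(1 + 1) = 1·218500
p = 1·218500 / (317·2) = 344.6372…

344.64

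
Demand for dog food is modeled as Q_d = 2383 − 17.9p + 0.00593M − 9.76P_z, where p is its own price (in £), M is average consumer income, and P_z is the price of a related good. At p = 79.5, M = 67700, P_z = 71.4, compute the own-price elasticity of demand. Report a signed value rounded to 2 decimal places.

At the given values, Q_d = 2383 − 17.9(79.5) + 0.00593(67700) − 9.76(71.4) = 664.547.
∂Q_d/∂p = −17.9.
E = (-17.9) × (79.5/664.547) = -2.1413…

-2.14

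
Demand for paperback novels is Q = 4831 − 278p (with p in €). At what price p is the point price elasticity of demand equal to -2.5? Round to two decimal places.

Ed = −278p/(4831 − 278p). Set this equal to -2.5:
278p = 2.5·(4831 − 278p) ⇒ 278p(1 + 2.5) = 2.5·4831
p = 2.5·4831 / (278·3.5) = 12.4126…

12.41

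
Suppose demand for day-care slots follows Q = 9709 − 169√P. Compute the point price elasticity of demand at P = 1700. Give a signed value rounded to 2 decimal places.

-1.27

dQ/dP = −169/(2√P) = -2.04943. At P = 1700, Q = 2740.95.
Ed = (dQ/dP)·(P/Q) = (-2.04943) × (1700/2740.95) = -1.2711…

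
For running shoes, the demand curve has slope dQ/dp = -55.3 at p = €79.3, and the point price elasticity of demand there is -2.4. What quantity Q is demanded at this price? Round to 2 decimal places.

Ed = (dQ/dp)·(p/Q) ⇒ Q = (dQ/dp)·p/Ed = (-55.3)·79.3/(-2.4) = 1827.2041…

1827.20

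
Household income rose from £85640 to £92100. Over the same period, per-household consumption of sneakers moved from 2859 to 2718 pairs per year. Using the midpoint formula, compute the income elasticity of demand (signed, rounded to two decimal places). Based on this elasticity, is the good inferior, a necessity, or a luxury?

-0.70; inferior

%ΔQ = (2718 − 2859)/[( 2859 + 2718)/2] = -141/2788.5 = -0.050564…
%ΔIncome = (92100 − 85640)/[( 85640 + 92100)/2] = 6460/88870 = 0.072690…
E_income = (-141/2788.5) / (6460/88870) = -0.6956…
E_income < 0 ⇒ inferior good.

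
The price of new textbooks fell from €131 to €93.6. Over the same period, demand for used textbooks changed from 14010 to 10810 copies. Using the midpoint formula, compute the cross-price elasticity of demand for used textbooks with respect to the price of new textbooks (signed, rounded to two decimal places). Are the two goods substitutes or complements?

%ΔQ_{used textbooks} = (10810 − 14010)/avg = -3200/12410 = -0.257856…
%ΔP_{new textbooks} = (93.6 − 131)/avg = -37.4/112.3 = -0.333036…
E_cross = (-3200/12410) / (-37.4/112.3) = 0.7742…
E_cross > 0 ⇒ the goods are substitutes.

0.77; substitutes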